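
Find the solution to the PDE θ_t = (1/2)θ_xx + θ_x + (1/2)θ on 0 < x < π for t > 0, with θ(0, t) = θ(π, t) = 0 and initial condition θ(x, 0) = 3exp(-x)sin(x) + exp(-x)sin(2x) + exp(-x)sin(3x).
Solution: Substitute θ = exp(-x)u.
Then θ_x = exp(-x)(u_x - u), θ_xx = exp(-x)(u_xx - 2u_x + u), θ_t = exp(-x)u_t; substituting and dividing by exp(-x), the lower-order terms cancel: u_t = (1/2)u_xx (standard heat equation).
Data for u: u(x,0) = exp(x)θ(x,0) = 3sin(x) + sin(2x) + sin(3x). The boundary conditions carry over: u(0,t) = u(π,t) = 0.
Separating variables: u = Σ c_n exp(-n²t/2) sin(nx). From u(x,0) = 3sin(x) + sin(2x) + sin(3x): c_1=3, c_2=1, c_3=1.
So u(x,t) = exp(-2t)sin(2x) + 3exp(-t/2)sin(x) + exp(-9t/2)sin(3x), and θ(x,t) = exp(-x)u(x,t).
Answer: θ(x, t) = exp(-2t)exp(-x)sin(2x) + 3exp(-t/2)exp(-x)sin(x) + exp(-9t/2)exp(-x)sin(3x)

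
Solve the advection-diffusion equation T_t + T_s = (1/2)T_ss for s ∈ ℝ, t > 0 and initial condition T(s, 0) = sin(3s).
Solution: Moving frame: η = s - t, σ = t, T = u(η,σ), so T_t = u_σ - u_η and T_ss = u_ηη.
Hence T_t + T_s = u_σ and the PDE becomes the heat equation u_σ = (1/2)u_ηη on η ∈ ℝ.
Initial data: u(η,0) = T(η,0) = sin(3η). Each mode sin(nη) decays as exp(-n²σ/2) on ℝ, so u(η,σ) = Σ c_n exp(-n²σ/2) sin(nη) with c_3=1: u(η,σ) = exp(-9σ/2)sin(3η).
Substituting back: T(s,t) = u(s - t, t).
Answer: T(s, t) = exp(-9t/2)sin(3s - 3t)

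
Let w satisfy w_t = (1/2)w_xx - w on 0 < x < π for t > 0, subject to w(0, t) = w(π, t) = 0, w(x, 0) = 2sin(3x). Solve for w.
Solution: Substitute w = exp(-t)u.
Then w_t = exp(-t)(u_t - u), w_xx = exp(-t)u_xx; substituting and dividing by exp(-t), the lower-order terms cancel: u_t = (1/2)u_xx (standard heat equation).
Data for u: u(x,0) = w(x,0) = 2sin(3x). The boundary conditions carry over: u(0,t) = u(π,t) = 0.
Separating variables: u = Σ c_n exp(-n²t/2) sin(nx). From u(x,0) = 2sin(3x): c_3=2.
So u(x,t) = 2exp(-9t/2)sin(3x), and w(x,t) = exp(-t)u(x,t).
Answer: w(x, t) = 2exp(-11t/2)sin(3x)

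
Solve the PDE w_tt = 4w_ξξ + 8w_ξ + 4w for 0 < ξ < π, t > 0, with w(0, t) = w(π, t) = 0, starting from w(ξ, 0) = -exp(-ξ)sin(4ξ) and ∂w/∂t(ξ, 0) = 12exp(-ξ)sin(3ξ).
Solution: Substitute w = exp(-ξ)u, i.e. u = exp(ξ)w.
By the product rule, w_ξ = exp(-ξ)(u_ξ - u), w_ξξ = exp(-ξ)(u_ξξ - 2u_ξ + u), w_tt = exp(-ξ)u_tt.
Substituting into the PDE and dividing by exp(-ξ): u_tt = 4(u_ξξ - 2u_ξ + u) + 8(u_ξ - u) + 4u.
The lower-order terms cancel, leaving the standard wave equation u_tt = 4u_ξξ.
Initial data for u: u(ξ,0) = exp(ξ)w(ξ,0) = -sin(4ξ); u_t(ξ,0) = exp(ξ)w_t(ξ,0) = 12sin(3ξ). The boundary conditions carry over: u(0,t) = u(π,t) = 0.
Solve for u:
  Using separation of variables u = X(ξ)T(t):
  Eigenfunctions: sin(nξ), n = 1, 2, 3, ...
  General solution: u(ξ, t) = Σ [A_n cos(2n t) + B_n sin(2n t)] sin(nξ)
  From u(ξ,0) = -sin(4ξ): A_4=-1. From u_t(ξ,0) = 12sin(3ξ), using u_t(ξ,0) = Σ ω_n B_n sin(nξ) with ω_n = 2n: B_3 = 12/6 = 2.
Hence u(ξ,t) = 2sin(6t)sin(3ξ) - sin(4ξ)cos(8t).
Transform back: w(ξ,t) = exp(-ξ)u(ξ,t).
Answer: w(ξ, t) = 2exp(-ξ)sin(6t)sin(3ξ) - exp(-ξ)sin(4ξ)cos(8t)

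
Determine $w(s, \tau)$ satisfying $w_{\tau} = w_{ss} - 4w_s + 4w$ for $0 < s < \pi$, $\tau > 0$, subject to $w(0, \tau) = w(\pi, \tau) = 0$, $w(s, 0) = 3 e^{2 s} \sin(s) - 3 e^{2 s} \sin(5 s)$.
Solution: Substitute $w = e^{2s}u$.
Then $w_s = e^{2s}(u_s + 2u)$, $w_{ss} = e^{2s}(u_{ss} + 4u_s + 4u)$, $w_{\tau} = e^{2s}u_{\tau}$; substituting and dividing by $e^{2s}$, the lower-order terms cancel: $u_{\tau} = u_{ss}$ (standard heat equation).
Data for $u$: $u(s,0) = e^{-2s}w(s,0) = 3 \sin(s) - 3 \sin(5 s)$. The boundary conditions carry over: $u(0,\tau) = u(\pi,\tau) = 0$.
Separating variables: $u = \sum c_n e^{-n^2\tau} \sin(ns)$. From $u(s,0) = 3 \sin(s) - 3 \sin(5 s)$: $c_1=3, c_5=-3$.
So $u(s,\tau) = 3 e^{-\tau} \sin(s) - 3 e^{-25 \tau} \sin(5 s)$, and $w(s,\tau) = e^{2s}u(s,\tau)$.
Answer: $w(s, \tau) = 3 e^{-\tau} e^{2 s} \sin(s) - 3 e^{-25 \tau} e^{2 s} \sin(5 s)$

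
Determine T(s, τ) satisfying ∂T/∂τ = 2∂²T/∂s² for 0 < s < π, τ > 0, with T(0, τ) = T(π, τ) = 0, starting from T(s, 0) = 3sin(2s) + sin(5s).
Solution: Separating variables: T = Σ c_n exp(-2n²τ) sin(ns). From T(s,0) = 3sin(2s) + sin(5s): c_2=3, c_5=1.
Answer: T(s, τ) = 3exp(-8τ)sin(2s) + exp(-50τ)sin(5s)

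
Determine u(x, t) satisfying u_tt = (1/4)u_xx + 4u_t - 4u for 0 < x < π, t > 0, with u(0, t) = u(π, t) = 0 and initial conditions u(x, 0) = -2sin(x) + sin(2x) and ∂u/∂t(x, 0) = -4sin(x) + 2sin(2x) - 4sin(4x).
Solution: Substitute u = exp(2t)w, i.e. w = exp(-2t)u.
By the product rule, u_t = exp(2t)(w_t + 2w), u_tt = exp(2t)(w_tt + 4w_t + 4w), u_xx = exp(2t)w_xx.
Substituting into the PDE and dividing by exp(2t): w_tt + 4w_t + 4w = (1/4)w_xx + 4(w_t + 2w) - 4w.
The lower-order terms cancel, leaving the standard wave equation w_tt = (1/4)w_xx.
Initial data for w: w(x,0) = u(x,0) = -2sin(x) + sin(2x); w_t(x,0) = u_t(x,0) - 2u(x,0) = -4sin(4x). The boundary conditions carry over: w(0,t) = w(π,t) = 0.
Solve for w:
  Using separation of variables w = X(x)T(t):
  Eigenfunctions: sin(nx), n = 1, 2, 3, ...
  General solution: w(x, t) = Σ [A_n cos(n t/2) + B_n sin(n t/2)] sin(nx)
  From w(x,0) = -2sin(x) + sin(2x): A_1=-2, A_2=1. From w_t(x,0) = -4sin(4x), using w_t(x,0) = Σ ω_n B_n sin(nx) with ω_n = n/2: B_4 = (-4)/2 = -2.
Hence w(x,t) = -2sin(2t)sin(4x) - 2sin(x)cos(t/2) + sin(2x)cos(t).
Transform back: u(x,t) = exp(2t)w(x,t).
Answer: u(x, t) = -2exp(2t)sin(2t)sin(4x) - 2exp(2t)sin(x)cos(t/2) + exp(2t)sin(2x)cos(t)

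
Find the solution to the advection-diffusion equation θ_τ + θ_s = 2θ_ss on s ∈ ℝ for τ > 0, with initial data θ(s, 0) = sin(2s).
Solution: Moving frame: η = s - τ, σ = τ, θ = u(η,σ), so θ_τ = u_σ - u_η and θ_ss = u_ηη.
Hence θ_τ + θ_s = u_σ and the PDE becomes the heat equation u_σ = 2u_ηη on η ∈ ℝ.
Initial data: u(η,0) = θ(η,0) = sin(2η). Each mode sin(nη) decays as exp(-2n²σ) on ℝ, so u(η,σ) = Σ c_n exp(-2n²σ) sin(nη) with c_2=1: u(η,σ) = exp(-8σ)sin(2η).
Substituting back: θ(s,τ) = u(s - τ, τ).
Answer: θ(s, τ) = exp(-8τ)sin(2s - 2τ)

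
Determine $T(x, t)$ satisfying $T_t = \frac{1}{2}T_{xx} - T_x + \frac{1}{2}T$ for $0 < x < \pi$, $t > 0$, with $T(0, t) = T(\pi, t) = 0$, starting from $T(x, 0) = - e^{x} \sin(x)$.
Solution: Substitute $T = e^{x}u$.
Then $T_x = e^{x}(u_x + u)$, $T_{xx} = e^{x}(u_{xx} + 2u_x + u)$, $T_t = e^{x}u_t$; substituting and dividing by $e^{x}$, the lower-order terms cancel: $u_t = \frac{1}{2}u_{xx}$ (standard heat equation).
Data for $u$: $u(x,0) = e^{-x}T(x,0) = - \sin(x)$. The boundary conditions carry over: $u(0,t) = u(\pi,t) = 0$.
Separating variables: $u = \sum c_n e^{-n^2t/2} \sin(nx)$. From $u(x,0) = - \sin(x)$: $c_1=-1$.
So $u(x,t) = - e^{-t/2} \sin(x)$, and $T(x,t) = e^{x}u(x,t)$.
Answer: $T(x, t) = - e^{-t/2} e^{x} \sin(x)$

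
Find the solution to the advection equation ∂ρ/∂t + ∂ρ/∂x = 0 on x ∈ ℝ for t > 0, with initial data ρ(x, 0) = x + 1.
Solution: By characteristics (dx/dt = 1), ρ(x,t) = f(x - t) with f = ρ(·, 0).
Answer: ρ(x, t) = -t + x + 1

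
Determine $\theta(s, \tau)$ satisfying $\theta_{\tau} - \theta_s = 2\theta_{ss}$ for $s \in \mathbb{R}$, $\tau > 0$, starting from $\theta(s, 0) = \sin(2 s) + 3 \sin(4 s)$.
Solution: Change to a moving frame: let $\eta = s + \tau$, $\sigma = \tau$ and write $\theta(s,\tau) = u(\eta,\sigma)$.
By the chain rule $\theta_{\tau} = u_{\sigma} + u_{\eta}$, $\theta_s = u_{\eta}$, $\theta_{ss} = u_{\eta\eta}$.
Then $\theta_{\tau} - \theta_s = u_{\sigma}$: the advection term cancels and the PDE becomes the heat equation $u_{\sigma} = 2u_{\eta\eta}$ on $\eta \in \mathbb{R}$.
Initial data: $u(\eta,0) = \theta(\eta,0) = \sin(2 \eta) + 3 \sin(4 \eta)$.
On $\eta \in \mathbb{R}$ each mode satisfies $(\sin(n\eta))'' = -n^2 \sin(n\eta)$, so $e^{-2n^2\sigma} \sin(n\eta)$ solves the heat equation; by superposition $u(\eta,\sigma) = \sum c_n e^{-2n^2\sigma} \sin(n\eta)$.
Reading off the coefficients: $c_2=1, c_4=3$, so $u(\eta,\sigma) = e^{-8 \sigma} \sin(2 \eta) + 3 e^{-32 \sigma} \sin(4 \eta)$.
Substituting back $\eta = s + \tau$, $\sigma = \tau$: $\theta(s,\tau) = u(s + \tau, \tau)$.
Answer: $\theta(s, \tau) = e^{-8 \tau} \sin(2 \tau + 2 s) + 3 e^{-32 \tau} \sin(4 \tau + 4 s)$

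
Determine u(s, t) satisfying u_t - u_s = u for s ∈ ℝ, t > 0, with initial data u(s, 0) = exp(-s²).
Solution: Substitute u = exp(t)w.
Then u_t = exp(t)(w_t + w), u_s = exp(t)w_s; substituting and dividing by exp(t), the lower-order terms cancel: w_t - w_s = 0 (standard advection equation).
Data for w: w(s,0) = u(s,0) = exp(-s²).
By characteristics (ds/dt = -1), w(s,t) = f(s + t) with f = w(·, 0).
So w(s,t) = exp(-(s + t)²), and u(s,t) = exp(t)w(s,t).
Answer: u(s, t) = exp(t)exp(-(s + t)²)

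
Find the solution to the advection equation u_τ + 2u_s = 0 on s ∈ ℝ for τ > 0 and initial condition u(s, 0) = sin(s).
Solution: By characteristics (ds/dτ = 2), u(s,τ) = f(s - 2τ) with f = u(·, 0).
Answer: u(s, τ) = sin(s - 2τ)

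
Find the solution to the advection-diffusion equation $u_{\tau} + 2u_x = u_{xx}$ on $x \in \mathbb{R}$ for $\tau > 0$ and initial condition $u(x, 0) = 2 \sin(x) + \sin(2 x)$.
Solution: Change to a moving frame: let $\eta = x - 2\tau$, $\sigma = \tau$ and write $u(x,\tau) = w(\eta,\sigma)$.
By the chain rule $u_{\tau} = w_{\sigma} - 2w_{\eta}$, $u_x = w_{\eta}$, $u_{xx} = w_{\eta\eta}$.
Then $u_{\tau} + 2u_x = w_{\sigma}$: the advection term cancels and the PDE becomes the heat equation $w_{\sigma} = w_{\eta\eta}$ on $\eta \in \mathbb{R}$.
Initial data: $w(\eta,0) = u(\eta,0) = 2 \sin(\eta) + \sin(2 \eta)$.
On $\eta \in \mathbb{R}$ each mode satisfies $(\sin(n\eta))'' = -n^2 \sin(n\eta)$, so $e^{-n^2\sigma} \sin(n\eta)$ solves the heat equation; by superposition $w(\eta,\sigma) = \sum c_n e^{-n^2\sigma} \sin(n\eta)$.
Reading off the coefficients: $c_1=2, c_2=1$, so $w(\eta,\sigma) = 2 e^{-\sigma} \sin(\eta) + e^{-4 \sigma} \sin(2 \eta)$.
Substituting back $\eta = x - 2\tau$, $\sigma = \tau$: $u(x,\tau) = w(x - 2\tau, \tau)$.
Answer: $u(x, \tau) = -2 e^{-\tau} \sin(2 \tau - x) -  e^{-4 \tau} \sin(4 \tau - 2 x)$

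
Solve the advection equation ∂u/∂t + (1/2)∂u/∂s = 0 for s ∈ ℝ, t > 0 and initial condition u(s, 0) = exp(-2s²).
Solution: By method of characteristics (waves move right with speed 1/2):
Along characteristics s - (1/2)t = const, u is constant, so u(s,t) = f(s - (1/2)t) with f = u(·, 0).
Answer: u(s, t) = exp(-2(s - t/2)²)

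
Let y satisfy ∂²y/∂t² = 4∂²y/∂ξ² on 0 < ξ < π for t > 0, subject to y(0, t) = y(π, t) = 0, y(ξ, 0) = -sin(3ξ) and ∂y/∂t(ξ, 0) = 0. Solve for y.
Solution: Using separation of variables y = X(ξ)T(t):
Eigenfunctions: sin(nξ), n = 1, 2, 3, ...
General solution: y(ξ, t) = Σ [A_n cos(2n t) + B_n sin(2n t)] sin(nξ)
From y(ξ,0) = -sin(3ξ): A_3=-1. From y_t(ξ,0) = 0: all B_n = 0.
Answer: y(ξ, t) = -sin(3ξ)cos(6t)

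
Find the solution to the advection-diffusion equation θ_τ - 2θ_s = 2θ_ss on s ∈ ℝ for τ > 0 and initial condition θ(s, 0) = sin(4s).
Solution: Change to a moving frame: let η = s + 2τ, σ = τ and write θ(s,τ) = u(η,σ).
By the chain rule θ_τ = u_σ + 2u_η, θ_s = u_η, θ_ss = u_ηη.
Then θ_τ - 2θ_s = u_σ: the advection term cancels and the PDE becomes the heat equation u_σ = 2u_ηη on η ∈ ℝ.
Initial data: u(η,0) = θ(η,0) = sin(4η).
On η ∈ ℝ each mode satisfies (sin(nη))″ = -n² sin(nη), so exp(-2n²σ) sin(nη) solves the heat equation; by superposition u(η,σ) = Σ c_n exp(-2n²σ) sin(nη).
Reading off the coefficients: c_4=1, so u(η,σ) = exp(-32σ)sin(4η).
Substituting back η = s + 2τ, σ = τ: θ(s,τ) = u(s + 2τ, τ).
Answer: θ(s, τ) = exp(-32τ)sin(4s + 8τ)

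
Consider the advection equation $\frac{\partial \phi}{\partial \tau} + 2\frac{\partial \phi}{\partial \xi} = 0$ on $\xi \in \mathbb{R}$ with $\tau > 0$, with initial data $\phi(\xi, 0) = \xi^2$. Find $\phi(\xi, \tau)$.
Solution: By method of characteristics (waves move right with speed 2):
Along characteristics $\xi - 2\tau =$ const, $\phi$ is constant, so $\phi(\xi,\tau) = f(\xi - 2\tau)$ with $f = \phi( \cdot , 0)$.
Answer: $\phi(\xi, \tau) = 4 \tau^2 - 4 \tau \xi + \xi^2$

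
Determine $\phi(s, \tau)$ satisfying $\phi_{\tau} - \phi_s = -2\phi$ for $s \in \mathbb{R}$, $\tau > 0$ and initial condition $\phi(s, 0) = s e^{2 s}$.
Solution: Substitute $\phi = e^{2s}u$, i.e. $u = e^{-2s}\phi$.
By the product rule, $\phi_s = e^{2s}(u_s + 2u)$, $\phi_{\tau} = e^{2s}u_{\tau}$.
Substituting into the PDE and dividing by $e^{2s}$: $u_{\tau} - (u_s + 2u) = -2u$.
The lower-order terms cancel, leaving the standard advection equation $u_{\tau} - u_s = 0$.
Initial data for $u$: $u(s,0) = e^{-2s}\phi(s,0) = s$.
Solve for $u$:
  By method of characteristics (waves move left with speed 1):
  Along characteristics $s + \tau =$ const, $u$ is constant, so $u(s,\tau) = f(s + \tau)$ with $f = u( \cdot , 0)$.
Hence $u(s,\tau) = s + \tau$.
Transform back: $\phi(s,\tau) = e^{2s}u(s,\tau)$.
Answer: $\phi(s, \tau) = \tau e^{2 s} + s e^{2 s}$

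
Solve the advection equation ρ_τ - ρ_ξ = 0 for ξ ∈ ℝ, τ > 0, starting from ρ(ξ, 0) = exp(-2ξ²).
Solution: By characteristics (dξ/dτ = -1), ρ(ξ,τ) = f(ξ + τ) with f = ρ(·, 0).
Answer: ρ(ξ, τ) = exp(-2(ξ + τ)²)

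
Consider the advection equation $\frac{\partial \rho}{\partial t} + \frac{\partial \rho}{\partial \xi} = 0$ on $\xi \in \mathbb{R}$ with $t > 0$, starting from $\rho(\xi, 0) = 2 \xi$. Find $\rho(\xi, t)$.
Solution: By characteristics ($d\xi/dt = 1$), $\rho(\xi,t) = f(\xi - t)$ with $f = \rho( \cdot , 0)$.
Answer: $\rho(\xi, t) = 2 \xi - 2 t$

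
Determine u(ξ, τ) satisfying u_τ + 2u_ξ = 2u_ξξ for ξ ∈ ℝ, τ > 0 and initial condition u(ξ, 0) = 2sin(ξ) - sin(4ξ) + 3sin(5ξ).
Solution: Moving frame: η = ξ - 2τ, σ = τ, u = w(η,σ), so u_τ = w_σ - 2w_η and u_ξξ = w_ηη.
Hence u_τ + 2u_ξ = w_σ and the PDE becomes the heat equation w_σ = 2w_ηη on η ∈ ℝ.
Initial data: w(η,0) = u(η,0) = 2sin(η) - sin(4η) + 3sin(5η). Each mode sin(nη) decays as exp(-2n²σ) on ℝ, so w(η,σ) = Σ c_n exp(-2n²σ) sin(nη) with c_1=2, c_4=-1, c_5=3: w(η,σ) = 2exp(-2σ)sin(η) - exp(-32σ)sin(4η) + 3exp(-50σ)sin(5η).
Substituting back: u(ξ,τ) = w(ξ - 2τ, τ).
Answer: u(ξ, τ) = 2exp(-2τ)sin(ξ - 2τ) - exp(-32τ)sin(4ξ - 8τ) + 3exp(-50τ)sin(5ξ - 10τ)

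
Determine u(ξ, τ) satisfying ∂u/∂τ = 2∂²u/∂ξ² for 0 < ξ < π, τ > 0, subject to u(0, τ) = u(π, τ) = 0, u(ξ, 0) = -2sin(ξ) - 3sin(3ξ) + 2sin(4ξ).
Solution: Using separation of variables u = X(ξ)T(τ):
Eigenfunctions: sin(nξ), n = 1, 2, 3, ...
General solution: u(ξ, τ) = Σ c_n sin(nξ) exp(-2n² τ)
Matching u(ξ,0) = -2sin(ξ) - 3sin(3ξ) + 2sin(4ξ) term by term: c_1=-2, c_3=-3, c_4=2.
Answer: u(ξ, τ) = -2exp(-2τ)sin(ξ) - 3exp(-18τ)sin(3ξ) + 2exp(-32τ)sin(4ξ)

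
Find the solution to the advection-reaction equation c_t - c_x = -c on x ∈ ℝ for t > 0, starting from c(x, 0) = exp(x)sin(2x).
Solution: Substitute c = exp(x)u.
Then c_x = exp(x)(u_x + u), c_t = exp(x)u_t; substituting and dividing by exp(x), the lower-order terms cancel: u_t - u_x = 0 (standard advection equation).
Data for u: u(x,0) = exp(-x)c(x,0) = sin(2x).
By characteristics (dx/dt = -1), u(x,t) = f(x + t) with f = u(·, 0).
So u(x,t) = sin(2t + 2x), and c(x,t) = exp(x)u(x,t).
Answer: c(x, t) = exp(x)sin(2t + 2x)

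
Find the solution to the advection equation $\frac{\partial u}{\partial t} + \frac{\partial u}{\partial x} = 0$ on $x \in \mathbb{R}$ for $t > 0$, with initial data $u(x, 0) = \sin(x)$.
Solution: By characteristics ($dx/dt = 1$), $u(x,t) = f(x - t)$ with $f = u( \cdot , 0)$.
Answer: $u(x, t) = - \sin(t - x)$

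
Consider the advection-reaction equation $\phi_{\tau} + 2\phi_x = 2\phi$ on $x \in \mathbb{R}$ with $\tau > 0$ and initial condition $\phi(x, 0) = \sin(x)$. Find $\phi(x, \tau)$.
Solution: Substitute $\phi = e^{2\tau}u$.
Then $\phi_{\tau} = e^{2\tau}(u_{\tau} + 2u)$, $\phi_x = e^{2\tau}u_x$; substituting and dividing by $e^{2\tau}$, the lower-order terms cancel: $u_{\tau} + 2u_x = 0$ (standard advection equation).
Data for $u$: $u(x,0) = \phi(x,0) = \sin(x)$.
By characteristics ($dx/d\tau = 2$), $u(x,\tau) = f(x - 2\tau)$ with $f = u( \cdot , 0)$.
So $u(x,\tau) = \sin(x - 2 \tau)$, and $\phi(x,\tau) = e^{2\tau}u(x,\tau)$.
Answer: $\phi(x, \tau) = - e^{2 \tau} \sin(2 \tau - x)$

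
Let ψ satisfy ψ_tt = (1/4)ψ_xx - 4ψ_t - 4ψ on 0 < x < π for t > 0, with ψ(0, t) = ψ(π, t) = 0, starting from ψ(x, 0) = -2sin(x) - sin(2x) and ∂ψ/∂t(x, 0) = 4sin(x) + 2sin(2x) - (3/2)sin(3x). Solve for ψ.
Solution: Substitute ψ = exp(-2t)u.
Then ψ_t = exp(-2t)(u_t - 2u), ψ_tt = exp(-2t)(u_tt - 4u_t + 4u), ψ_xx = exp(-2t)u_xx; substituting and dividing by exp(-2t), the lower-order terms cancel: u_tt = (1/4)u_xx (standard wave equation).
Data for u: u(x,0) = ψ(x,0) = -2sin(x) - sin(2x); u_t(x,0) = ψ_t(x,0) + 2ψ(x,0) = -(3/2)sin(3x). The boundary conditions carry over: u(0,t) = u(π,t) = 0.
Separating variables: u = Σ [A_n cos(ω_n t) + B_n sin(ω_n t)] sin(nx), ω_n = n/2. From ICs (B_n = velocity coefficient / ω_n): A_1=-2, A_2=-1, B_3=-1.
So u(x,t) = -sin(3t/2)sin(3x) - 2sin(x)cos(t/2) - sin(2x)cos(t), and ψ(x,t) = exp(-2t)u(x,t).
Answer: ψ(x, t) = -exp(-2t)sin(3t/2)sin(3x) - 2exp(-2t)sin(x)cos(t/2) - exp(-2t)sin(2x)cos(t)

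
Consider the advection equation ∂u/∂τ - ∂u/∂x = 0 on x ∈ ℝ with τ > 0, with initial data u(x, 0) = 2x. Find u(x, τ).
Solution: By method of characteristics (waves move left with speed 1):
Along characteristics x + τ = const, u is constant, so u(x,τ) = f(x + τ) with f = u(·, 0).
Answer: u(x, τ) = 2x + 2τ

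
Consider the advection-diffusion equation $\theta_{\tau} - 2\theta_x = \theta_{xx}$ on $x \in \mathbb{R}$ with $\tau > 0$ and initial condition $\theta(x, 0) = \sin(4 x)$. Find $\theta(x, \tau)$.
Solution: Change to a moving frame: let $\eta = x + 2\tau$, $\sigma = \tau$ and write $\theta(x,\tau) = u(\eta,\sigma)$.
By the chain rule $\theta_{\tau} = u_{\sigma} + 2u_{\eta}$, $\theta_x = u_{\eta}$, $\theta_{xx} = u_{\eta\eta}$.
Then $\theta_{\tau} - 2\theta_x = u_{\sigma}$: the advection term cancels and the PDE becomes the heat equation $u_{\sigma} = u_{\eta\eta}$ on $\eta \in \mathbb{R}$.
Initial data: $u(\eta,0) = \theta(\eta,0) = \sin(4 \eta)$.
On $\eta \in \mathbb{R}$ each mode satisfies $(\sin(n\eta))'' = -n^2 \sin(n\eta)$, so $e^{-n^2\sigma} \sin(n\eta)$ solves the heat equation; by superposition $u(\eta,\sigma) = \sum c_n e^{-n^2\sigma} \sin(n\eta)$.
Reading off the coefficients: $c_4=1$, so $u(\eta,\sigma) = e^{-16 \sigma} \sin(4 \eta)$.
Substituting back $\eta = x + 2\tau$, $\sigma = \tau$: $\theta(x,\tau) = u(x + 2\tau, \tau)$.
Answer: $\theta(x, \tau) = e^{-16 \tau} \sin(8 \tau + 4 x)$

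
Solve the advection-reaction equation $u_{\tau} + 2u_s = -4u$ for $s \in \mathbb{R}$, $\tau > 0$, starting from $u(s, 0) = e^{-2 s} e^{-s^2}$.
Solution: Substitute $u = e^{-2s}w$, i.e. $w = e^{2s}u$.
By the product rule, $u_s = e^{-2s}(w_s - 2w)$, $u_{\tau} = e^{-2s}w_{\tau}$.
Substituting into the PDE and dividing by $e^{-2s}$: $w_{\tau} + 2(w_s - 2w) = -4w$.
The lower-order terms cancel, leaving the standard advection equation $w_{\tau} + 2w_s = 0$.
Initial data for $w$: $w(s,0) = e^{2s}u(s,0) = e^{-s^2}$.
Solve for $w$:
  By method of characteristics (waves move right with speed 2):
  Along characteristics $s - 2\tau =$ const, $w$ is constant, so $w(s,\tau) = f(s - 2\tau)$ with $f = w( \cdot , 0)$.
Hence $w(s,\tau) = e^{-(s - 2 \tau)^2}$.
Transform back: $u(s,\tau) = e^{-2s}w(s,\tau)$.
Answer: $u(s, \tau) = e^{-2 s} e^{-(-2 \tau + s)^2}$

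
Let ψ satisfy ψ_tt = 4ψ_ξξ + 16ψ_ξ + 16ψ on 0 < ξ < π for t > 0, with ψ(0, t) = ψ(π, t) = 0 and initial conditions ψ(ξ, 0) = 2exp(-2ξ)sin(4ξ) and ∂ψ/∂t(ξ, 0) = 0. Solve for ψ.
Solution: Substitute ψ = exp(-2ξ)u.
Then ψ_ξ = exp(-2ξ)(u_ξ - 2u), ψ_ξξ = exp(-2ξ)(u_ξξ - 4u_ξ + 4u), ψ_tt = exp(-2ξ)u_tt; substituting and dividing by exp(-2ξ), the lower-order terms cancel: u_tt = 4u_ξξ (standard wave equation).
Data for u: u(ξ,0) = exp(2ξ)ψ(ξ,0) = 2sin(4ξ); u_t(ξ,0) = exp(2ξ)ψ_t(ξ,0) = 0. The boundary conditions carry over: u(0,t) = u(π,t) = 0.
Separating variables: u = Σ [A_n cos(ω_n t) + B_n sin(ω_n t)] sin(nξ), ω_n = 2n. From ICs: A_4=2.
So u(ξ,t) = 2sin(4ξ)cos(8t), and ψ(ξ,t) = exp(-2ξ)u(ξ,t).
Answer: ψ(ξ, t) = 2exp(-2ξ)sin(4ξ)cos(8t)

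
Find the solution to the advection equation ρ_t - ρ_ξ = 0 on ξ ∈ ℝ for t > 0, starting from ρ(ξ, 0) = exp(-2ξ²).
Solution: By characteristics (dξ/dt = -1), ρ(ξ,t) = f(ξ + t) with f = ρ(·, 0).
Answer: ρ(ξ, t) = exp(-2(t + ξ)²)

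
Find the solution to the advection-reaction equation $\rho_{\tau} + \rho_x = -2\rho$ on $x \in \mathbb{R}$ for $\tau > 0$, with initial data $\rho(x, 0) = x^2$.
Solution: Substitute $\rho = e^{-2\tau}u$.
Then $\rho_{\tau} = e^{-2\tau}(u_{\tau} - 2u)$, $\rho_x = e^{-2\tau}u_x$; substituting and dividing by $e^{-2\tau}$, the lower-order terms cancel: $u_{\tau} + u_x = 0$ (standard advection equation).
Data for $u$: $u(x,0) = \rho(x,0) = x^2$.
By characteristics ($dx/d\tau = 1$), $u(x,\tau) = f(x - \tau)$ with $f = u( \cdot , 0)$.
So $u(x,\tau) = x^2 - 2 x \tau + \tau^2$, and $\rho(x,\tau) = e^{-2\tau}u(x,\tau)$.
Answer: $\rho(x, \tau) = \tau^2 e^{-2 \tau} - 2 \tau x e^{-2 \tau} + x^2 e^{-2 \tau}$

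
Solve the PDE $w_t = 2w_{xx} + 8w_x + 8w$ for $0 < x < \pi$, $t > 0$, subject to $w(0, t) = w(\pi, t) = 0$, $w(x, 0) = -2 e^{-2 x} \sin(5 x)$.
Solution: Substitute $w = e^{-2x}u$, i.e. $u = e^{2x}w$.
By the product rule, $w_x = e^{-2x}(u_x - 2u)$, $w_{xx} = e^{-2x}(u_{xx} - 4u_x + 4u)$, $w_t = e^{-2x}u_t$.
Substituting into the PDE and dividing by $e^{-2x}$: $u_t = 2(u_{xx} - 4u_x + 4u) + 8(u_x - 2u) + 8u$.
The lower-order terms cancel, leaving the standard heat equation $u_t = 2u_{xx}$.
Initial data for $u$: $u(x,0) = e^{2x}w(x,0) = -2 \sin(5 x)$. The boundary conditions carry over: $u(0,t) = u(\pi,t) = 0$.
Solve for $u$:
  Using separation of variables $u = X(x)T(t)$:
  Eigenfunctions: $\sin(nx)$, $n = 1, 2, 3, \ldots$
  General solution: $u(x, t) = \sum c_n \sin(nx) e^{-2n^2 t}$
  Matching $u(x,0) = -2 \sin(5 x)$ term by term: $c_5=-2$.
Hence $u(x,t) = -2 e^{-50 t} \sin(5 x)$.
Transform back: $w(x,t) = e^{-2x}u(x,t)$.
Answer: $w(x, t) = -2 e^{-50 t} e^{-2 x} \sin(5 x)$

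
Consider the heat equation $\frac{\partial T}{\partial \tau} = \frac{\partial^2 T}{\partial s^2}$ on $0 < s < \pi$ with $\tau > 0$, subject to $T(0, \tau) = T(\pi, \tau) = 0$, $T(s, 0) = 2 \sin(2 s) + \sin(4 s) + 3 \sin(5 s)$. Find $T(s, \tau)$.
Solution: Using separation of variables $T = X(s)G(\tau)$:
Eigenfunctions: $\sin(ns)$, $n = 1, 2, 3, \ldots$
General solution: $T(s, \tau) = \sum c_n \sin(ns) e^{-n^2 \tau}$
Matching $T(s,0) = 2 \sin(2 s) + \sin(4 s) + 3 \sin(5 s)$ term by term: $c_2=2, c_4=1, c_5=3$.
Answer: $T(s, \tau) = 2 e^{-4 \tau} \sin(2 s) + e^{-16 \tau} \sin(4 s) + 3 e^{-25 \tau} \sin(5 s)$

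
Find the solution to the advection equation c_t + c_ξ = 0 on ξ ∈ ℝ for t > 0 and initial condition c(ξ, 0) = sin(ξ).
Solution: By method of characteristics (waves move right with speed 1):
Along characteristics ξ - t = const, c is constant, so c(ξ,t) = f(ξ - t) with f = c(·, 0).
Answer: c(ξ, t) = -sin(t - ξ)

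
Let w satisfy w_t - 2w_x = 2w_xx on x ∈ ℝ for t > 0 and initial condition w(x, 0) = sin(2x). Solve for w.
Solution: Moving frame: η = x + 2t, σ = t, w = u(η,σ), so w_t = u_σ + 2u_η and w_xx = u_ηη.
Hence w_t - 2w_x = u_σ and the PDE becomes the heat equation u_σ = 2u_ηη on η ∈ ℝ.
Initial data: u(η,0) = w(η,0) = sin(2η). Each mode sin(nη) decays as exp(-2n²σ) on ℝ, so u(η,σ) = Σ c_n exp(-2n²σ) sin(nη) with c_2=1: u(η,σ) = exp(-8σ)sin(2η).
Substituting back: w(x,t) = u(x + 2t, t).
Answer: w(x, t) = exp(-8t)sin(4t + 2x)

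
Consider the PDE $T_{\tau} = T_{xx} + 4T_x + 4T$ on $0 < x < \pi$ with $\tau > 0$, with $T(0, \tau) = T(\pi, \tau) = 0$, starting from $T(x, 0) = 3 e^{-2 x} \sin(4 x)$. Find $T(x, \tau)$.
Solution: Substitute $T = e^{-2x}u$.
Then $T_x = e^{-2x}(u_x - 2u)$, $T_{xx} = e^{-2x}(u_{xx} - 4u_x + 4u)$, $T_{\tau} = e^{-2x}u_{\tau}$; substituting and dividing by $e^{-2x}$, the lower-order terms cancel: $u_{\tau} = u_{xx}$ (standard heat equation).
Data for $u$: $u(x,0) = e^{2x}T(x,0) = 3 \sin(4 x)$. The boundary conditions carry over: $u(0,\tau) = u(\pi,\tau) = 0$.
Separating variables: $u = \sum c_n e^{-n^2\tau} \sin(nx)$. From $u(x,0) = 3 \sin(4 x)$: $c_4=3$.
So $u(x,\tau) = 3 e^{-16 \tau} \sin(4 x)$, and $T(x,\tau) = e^{-2x}u(x,\tau)$.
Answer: $T(x, \tau) = 3 e^{-16 \tau} e^{-2 x} \sin(4 x)$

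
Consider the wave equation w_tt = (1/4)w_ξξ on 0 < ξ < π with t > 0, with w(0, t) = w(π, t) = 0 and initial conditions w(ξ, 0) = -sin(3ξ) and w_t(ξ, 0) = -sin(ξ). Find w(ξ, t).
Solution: Separating variables: w = Σ [A_n cos(ω_n t) + B_n sin(ω_n t)] sin(nξ), ω_n = n/2. From ICs (B_n = velocity coefficient / ω_n): A_3=-1, B_1=-2.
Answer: w(ξ, t) = -2sin(t/2)sin(ξ) - sin(3ξ)cos(3t/2)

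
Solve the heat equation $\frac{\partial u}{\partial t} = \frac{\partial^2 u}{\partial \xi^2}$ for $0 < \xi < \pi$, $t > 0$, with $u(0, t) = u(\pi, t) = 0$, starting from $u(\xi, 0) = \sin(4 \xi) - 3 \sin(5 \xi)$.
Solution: Separating variables: $u = \sum c_n e^{-n^2t} \sin(n\xi)$. From $u(\xi,0) = \sin(4 \xi) - 3 \sin(5 \xi)$: $c_4=1, c_5=-3$.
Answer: $u(\xi, t) = e^{-16 t} \sin(4 \xi) - 3 e^{-25 t} \sin(5 \xi)$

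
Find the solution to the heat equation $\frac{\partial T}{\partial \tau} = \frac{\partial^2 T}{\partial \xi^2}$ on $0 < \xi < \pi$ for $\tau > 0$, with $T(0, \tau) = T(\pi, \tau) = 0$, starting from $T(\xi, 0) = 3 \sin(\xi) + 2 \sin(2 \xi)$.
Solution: Separating variables: $T = \sum c_n e^{-n^2\tau} \sin(n\xi)$. From $T(\xi,0) = 3 \sin(\xi) + 2 \sin(2 \xi)$: $c_1=3, c_2=2$.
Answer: $T(\xi, \tau) = 3 e^{-\tau} \sin(\xi) + 2 e^{-4 \tau} \sin(2 \xi)$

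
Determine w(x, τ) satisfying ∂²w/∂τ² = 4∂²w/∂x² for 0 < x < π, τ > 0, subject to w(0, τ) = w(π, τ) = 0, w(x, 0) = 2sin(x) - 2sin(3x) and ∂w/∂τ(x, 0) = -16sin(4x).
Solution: Separating variables: w = Σ [A_n cos(ω_n τ) + B_n sin(ω_n τ)] sin(nx), ω_n = 2n. From ICs (B_n = velocity coefficient / ω_n): A_1=2, A_3=-2, B_4=-2.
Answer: w(x, τ) = 2sin(x)cos(2τ) - 2sin(3x)cos(6τ) - 2sin(4x)sin(8τ)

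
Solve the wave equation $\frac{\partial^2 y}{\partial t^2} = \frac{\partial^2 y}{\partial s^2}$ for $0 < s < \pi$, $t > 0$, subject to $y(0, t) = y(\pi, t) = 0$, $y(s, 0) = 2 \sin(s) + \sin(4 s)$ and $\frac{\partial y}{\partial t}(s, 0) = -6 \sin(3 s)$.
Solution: Using separation of variables $y = X(s)T(t)$:
Eigenfunctions: $\sin(ns)$, $n = 1, 2, 3, \ldots$
General solution: $y(s, t) = \sum [A_n \cos(n t) + B_n \sin(n t)] \sin(ns)$
From $y(s,0) = 2 \sin(s) + \sin(4 s)$: $A_1=2, A_4=1$. From $y_t(s,0) = -6 \sin(3 s)$, using $y_t(s,0) = \sum \omega_n B_n \sin(ns)$ with $\omega_n = n$: $B_3 = (-6)/3 = -2$.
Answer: $y(s, t) = 2 \sin(s) \cos(t) - 2 \sin(3 s) \sin(3 t) + \sin(4 s) \cos(4 t)$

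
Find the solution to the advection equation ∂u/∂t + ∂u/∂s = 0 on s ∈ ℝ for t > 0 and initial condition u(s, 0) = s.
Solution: By method of characteristics (waves move right with speed 1):
Along characteristics s - t = const, u is constant, so u(s,t) = f(s - t) with f = u(·, 0).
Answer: u(s, t) = s - t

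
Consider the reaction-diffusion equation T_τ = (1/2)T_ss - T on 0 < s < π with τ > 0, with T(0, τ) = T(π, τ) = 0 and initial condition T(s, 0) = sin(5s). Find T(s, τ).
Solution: Substitute T = exp(-τ)u.
Then T_τ = exp(-τ)(u_τ - u), T_ss = exp(-τ)u_ss; substituting and dividing by exp(-τ), the lower-order terms cancel: u_τ = (1/2)u_ss (standard heat equation).
Data for u: u(s,0) = T(s,0) = sin(5s). The boundary conditions carry over: u(0,τ) = u(π,τ) = 0.
Separating variables: u = Σ c_n exp(-n²τ/2) sin(ns). From u(s,0) = sin(5s): c_5=1.
So u(s,τ) = exp(-25τ/2)sin(5s), and T(s,τ) = exp(-τ)u(s,τ).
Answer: T(s, τ) = exp(-27τ/2)sin(5s)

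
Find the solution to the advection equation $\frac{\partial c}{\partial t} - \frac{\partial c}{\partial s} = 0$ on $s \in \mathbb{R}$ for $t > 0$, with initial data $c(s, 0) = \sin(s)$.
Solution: By method of characteristics (waves move left with speed 1):
Along characteristics $s + t =$ const, $c$ is constant, so $c(s,t) = f(s + t)$ with $f = c( \cdot , 0)$.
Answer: $c(s, t) = \sin(s + t)$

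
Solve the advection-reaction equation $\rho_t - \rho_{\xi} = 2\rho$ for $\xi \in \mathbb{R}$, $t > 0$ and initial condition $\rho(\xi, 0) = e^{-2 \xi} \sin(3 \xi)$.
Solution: Substitute $\rho = e^{-2\xi}u$, i.e. $u = e^{2\xi}\rho$.
By the product rule, $\rho_{\xi} = e^{-2\xi}(u_{\xi} - 2u)$, $\rho_t = e^{-2\xi}u_t$.
Substituting into the PDE and dividing by $e^{-2\xi}$: $u_t - (u_{\xi} - 2u) = 2u$.
The lower-order terms cancel, leaving the standard advection equation $u_t - u_{\xi} = 0$.
Initial data for $u$: $u(\xi,0) = e^{2\xi}\rho(\xi,0) = \sin(3 \xi)$.
Solve for $u$:
  By method of characteristics (waves move left with speed 1):
  Along characteristics $\xi + t =$ const, $u$ is constant, so $u(\xi,t) = f(\xi + t)$ with $f = u( \cdot , 0)$.
Hence $u(\xi,t) = \sin(3 t + 3 \xi)$.
Transform back: $\rho(\xi,t) = e^{-2\xi}u(\xi,t)$.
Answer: $\rho(\xi, t) = e^{-2 \xi} \sin(3 \xi + 3 t)$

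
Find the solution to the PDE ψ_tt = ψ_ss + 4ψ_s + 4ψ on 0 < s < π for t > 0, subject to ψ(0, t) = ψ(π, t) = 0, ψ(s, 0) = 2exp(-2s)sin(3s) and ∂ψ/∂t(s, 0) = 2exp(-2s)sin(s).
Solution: Substitute ψ = exp(-2s)u, i.e. u = exp(2s)ψ.
By the product rule, ψ_s = exp(-2s)(u_s - 2u), ψ_ss = exp(-2s)(u_ss - 4u_s + 4u), ψ_tt = exp(-2s)u_tt.
Substituting into the PDE and dividing by exp(-2s): u_tt = (u_ss - 4u_s + 4u) + 4(u_s - 2u) + 4u.
The lower-order terms cancel, leaving the standard wave equation u_tt = u_ss.
Initial data for u: u(s,0) = exp(2s)ψ(s,0) = 2sin(3s); u_t(s,0) = exp(2s)ψ_t(s,0) = 2sin(s). The boundary conditions carry over: u(0,t) = u(π,t) = 0.
Solve for u:
  Using separation of variables u = X(s)T(t):
  Eigenfunctions: sin(ns), n = 1, 2, 3, ...
  General solution: u(s, t) = Σ [A_n cos(n t) + B_n sin(n t)] sin(ns)
  From u(s,0) = 2sin(3s): A_3=2. From u_t(s,0) = 2sin(s), using u_t(s,0) = Σ ω_n B_n sin(ns) with ω_n = n: B_1 = 2/1 = 2.
Hence u(s,t) = 2sin(s)sin(t) + 2sin(3s)cos(3t).
Transform back: ψ(s,t) = exp(-2s)u(s,t).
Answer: ψ(s, t) = 2exp(-2s)sin(s)sin(t) + 2exp(-2s)sin(3s)cos(3t)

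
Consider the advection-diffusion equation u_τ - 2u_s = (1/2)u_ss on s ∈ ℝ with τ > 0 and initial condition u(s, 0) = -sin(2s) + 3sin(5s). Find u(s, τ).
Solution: Moving frame: η = s + 2τ, σ = τ, u = w(η,σ), so u_τ = w_σ + 2w_η and u_ss = w_ηη.
Hence u_τ - 2u_s = w_σ and the PDE becomes the heat equation w_σ = (1/2)w_ηη on η ∈ ℝ.
Initial data: w(η,0) = u(η,0) = -sin(2η) + 3sin(5η). Each mode sin(nη) decays as exp(-n²σ/2) on ℝ, so w(η,σ) = Σ c_n exp(-n²σ/2) sin(nη) with c_2=-1, c_5=3: w(η,σ) = -exp(-2σ)sin(2η) + 3exp(-25σ/2)sin(5η).
Substituting back: u(s,τ) = w(s + 2τ, τ).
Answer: u(s, τ) = -exp(-2τ)sin(2s + 4τ) + 3exp(-25τ/2)sin(5s + 10τ)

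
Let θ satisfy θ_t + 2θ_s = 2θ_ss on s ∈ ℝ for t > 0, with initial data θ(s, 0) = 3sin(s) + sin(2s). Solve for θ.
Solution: Change to a moving frame: let η = s - 2t, σ = t and write θ(s,t) = u(η,σ).
By the chain rule θ_t = u_σ - 2u_η, θ_s = u_η, θ_ss = u_ηη.
Then θ_t + 2θ_s = u_σ: the advection term cancels and the PDE becomes the heat equation u_σ = 2u_ηη on η ∈ ℝ.
Initial data: u(η,0) = θ(η,0) = 3sin(η) + sin(2η).
On η ∈ ℝ each mode satisfies (sin(nη))″ = -n² sin(nη), so exp(-2n²σ) sin(nη) solves the heat equation; by superposition u(η,σ) = Σ c_n exp(-2n²σ) sin(nη).
Reading off the coefficients: c_1=3, c_2=1, so u(η,σ) = 3exp(-2σ)sin(η) + exp(-8σ)sin(2η).
Substituting back η = s - 2t, σ = t: θ(s,t) = u(s - 2t, t).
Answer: θ(s, t) = 3exp(-2t)sin(s - 2t) + exp(-8t)sin(2s - 4t)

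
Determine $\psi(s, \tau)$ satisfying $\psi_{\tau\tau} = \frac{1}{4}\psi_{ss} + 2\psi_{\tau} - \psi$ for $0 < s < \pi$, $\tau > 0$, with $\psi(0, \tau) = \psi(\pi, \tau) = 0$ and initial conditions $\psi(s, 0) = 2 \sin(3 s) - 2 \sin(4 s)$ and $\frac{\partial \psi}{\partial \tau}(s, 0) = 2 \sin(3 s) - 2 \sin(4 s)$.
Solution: Substitute $\psi = e^{\tau}u$, i.e. $u = e^{-\tau}\psi$.
By the product rule, $\psi_{\tau} = e^{\tau}(u_{\tau} + u)$, $\psi_{\tau\tau} = e^{\tau}(u_{\tau\tau} + 2u_{\tau} + u)$, $\psi_{ss} = e^{\tau}u_{ss}$.
Substituting into the PDE and dividing by $e^{\tau}$: $u_{\tau\tau} + 2u_{\tau} + u = \frac{1}{4}u_{ss} + 2(u_{\tau} + u) - u$.
The lower-order terms cancel, leaving the standard wave equation $u_{\tau\tau} = \frac{1}{4}u_{ss}$.
Initial data for $u$: $u(s,0) = \psi(s,0) = 2 \sin(3 s) - 2 \sin(4 s)$; $u_{\tau}(s,0) = \psi_{\tau}(s,0) - \psi(s,0) = 0$. The boundary conditions carry over: $u(0,\tau) = u(\pi,\tau) = 0$.
Solve for $u$:
  Using separation of variables $u = X(s)T(\tau)$:
  Eigenfunctions: $\sin(ns)$, $n = 1, 2, 3, \ldots$
  General solution: $u(s, \tau) = \sum [A_n \cos(n \tau/2) + B_n \sin(n \tau/2)] \sin(ns)$
  From $u(s,0) = 2 \sin(3 s) - 2 \sin(4 s)$: $A_3=2, A_4=-2$. From $u_{\tau}(s,0) = 0$: all $B_n = 0$.
Hence $u(s,\tau) = 2 \sin(3 s) \cos(3 \tau/2) - 2 \sin(4 s) \cos(2 \tau)$.
Transform back: $\psi(s,\tau) = e^{\tau}u(s,\tau)$.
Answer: $\psi(s, \tau) = 2 e^{\tau} \sin(3 s) \cos(3 \tau/2) - 2 e^{\tau} \sin(4 s) \cos(2 \tau)$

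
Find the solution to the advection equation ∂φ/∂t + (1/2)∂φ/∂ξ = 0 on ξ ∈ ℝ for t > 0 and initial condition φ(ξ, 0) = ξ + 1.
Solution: By method of characteristics (waves move right with speed 1/2):
Along characteristics ξ - (1/2)t = const, φ is constant, so φ(ξ,t) = f(ξ - (1/2)t) with f = φ(·, 0).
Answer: φ(ξ, t) = -(1/2)t + ξ + 1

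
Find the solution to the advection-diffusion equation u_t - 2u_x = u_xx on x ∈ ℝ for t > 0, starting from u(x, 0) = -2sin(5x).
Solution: Change to a moving frame: let η = x + 2t, σ = t and write u(x,t) = w(η,σ).
By the chain rule u_t = w_σ + 2w_η, u_x = w_η, u_xx = w_ηη.
Then u_t - 2u_x = w_σ: the advection term cancels and the PDE becomes the heat equation w_σ = w_ηη on η ∈ ℝ.
Initial data: w(η,0) = u(η,0) = -2sin(5η).
On η ∈ ℝ each mode satisfies (sin(nη))″ = -n² sin(nη), so exp(-n²σ) sin(nη) solves the heat equation; by superposition w(η,σ) = Σ c_n exp(-n²σ) sin(nη).
Reading off the coefficients: c_5=-2, so w(η,σ) = -2exp(-25σ)sin(5η).
Substituting back η = x + 2t, σ = t: u(x,t) = w(x + 2t, t).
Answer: u(x, t) = -2exp(-25t)sin(10t + 5x)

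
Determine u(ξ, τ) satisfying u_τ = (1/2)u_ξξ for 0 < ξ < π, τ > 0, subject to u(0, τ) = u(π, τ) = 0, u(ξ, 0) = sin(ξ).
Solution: Separating variables: u = Σ c_n exp(-n²τ/2) sin(nξ). From u(ξ,0) = sin(ξ): c_1=1.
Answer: u(ξ, τ) = exp(-τ/2)sin(ξ)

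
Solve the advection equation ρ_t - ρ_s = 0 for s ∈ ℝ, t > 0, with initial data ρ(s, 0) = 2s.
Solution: By method of characteristics (waves move left with speed 1):
Along characteristics s + t = const, ρ is constant, so ρ(s,t) = f(s + t) with f = ρ(·, 0).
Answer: ρ(s, t) = 2s + 2t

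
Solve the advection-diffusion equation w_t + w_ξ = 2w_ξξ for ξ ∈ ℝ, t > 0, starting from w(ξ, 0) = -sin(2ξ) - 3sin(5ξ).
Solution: Change to a moving frame: let η = ξ - t, σ = t and write w(ξ,t) = u(η,σ).
By the chain rule w_t = u_σ - u_η, w_ξ = u_η, w_ξξ = u_ηη.
Then w_t + w_ξ = u_σ: the advection term cancels and the PDE becomes the heat equation u_σ = 2u_ηη on η ∈ ℝ.
Initial data: u(η,0) = w(η,0) = -sin(2η) - 3sin(5η).
On η ∈ ℝ each mode satisfies (sin(nη))″ = -n² sin(nη), so exp(-2n²σ) sin(nη) solves the heat equation; by superposition u(η,σ) = Σ c_n exp(-2n²σ) sin(nη).
Reading off the coefficients: c_2=-1, c_5=-3, so u(η,σ) = -exp(-8σ)sin(2η) - 3exp(-50σ)sin(5η).
Substituting back η = ξ - t, σ = t: w(ξ,t) = u(ξ - t, t).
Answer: w(ξ, t) = exp(-8t)sin(2t - 2ξ) + 3exp(-50t)sin(5t - 5ξ)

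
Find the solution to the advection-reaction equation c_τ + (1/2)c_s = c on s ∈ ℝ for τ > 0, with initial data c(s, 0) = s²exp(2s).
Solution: Substitute c = exp(2s)u.
Then c_s = exp(2s)(u_s + 2u), c_τ = exp(2s)u_τ; substituting and dividing by exp(2s), the lower-order terms cancel: u_τ + (1/2)u_s = 0 (standard advection equation).
Data for u: u(s,0) = exp(-2s)c(s,0) = s².
By characteristics (ds/dτ = 1/2), u(s,τ) = f(s - (1/2)τ) with f = u(·, 0).
So u(s,τ) = s² - sτ + (1/4)τ², and c(s,τ) = exp(2s)u(s,τ).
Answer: c(s, τ) = s²exp(2s) - sτexp(2s) + (1/4)τ²exp(2s)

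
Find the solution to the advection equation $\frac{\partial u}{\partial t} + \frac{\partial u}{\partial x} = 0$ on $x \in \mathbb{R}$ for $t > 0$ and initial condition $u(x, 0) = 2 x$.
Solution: By characteristics ($dx/dt = 1$), $u(x,t) = f(x - t)$ with $f = u( \cdot , 0)$.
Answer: $u(x, t) = -2 t + 2 x$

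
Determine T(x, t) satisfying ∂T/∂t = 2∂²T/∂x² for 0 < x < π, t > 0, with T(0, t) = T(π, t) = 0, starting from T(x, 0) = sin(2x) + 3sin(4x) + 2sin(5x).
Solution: Using separation of variables T = X(x)G(t):
Eigenfunctions: sin(nx), n = 1, 2, 3, ...
General solution: T(x, t) = Σ c_n sin(nx) exp(-2n² t)
Matching T(x,0) = sin(2x) + 3sin(4x) + 2sin(5x) term by term: c_2=1, c_4=3, c_5=2.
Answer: T(x, t) = exp(-8t)sin(2x) + 3exp(-32t)sin(4x) + 2exp(-50t)sin(5x)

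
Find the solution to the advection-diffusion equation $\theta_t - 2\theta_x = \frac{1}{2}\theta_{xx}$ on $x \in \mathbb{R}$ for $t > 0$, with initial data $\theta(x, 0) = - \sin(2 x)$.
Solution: Change to a moving frame: let $\eta = x + 2t$, $\sigma = t$ and write $\theta(x,t) = u(\eta,\sigma)$.
By the chain rule $\theta_t = u_{\sigma} + 2u_{\eta}$, $\theta_x = u_{\eta}$, $\theta_{xx} = u_{\eta\eta}$.
Then $\theta_t - 2\theta_x = u_{\sigma}$: the advection term cancels and the PDE becomes the heat equation $u_{\sigma} = \frac{1}{2}u_{\eta\eta}$ on $\eta \in \mathbb{R}$.
Initial data: $u(\eta,0) = \theta(\eta,0) = - \sin(2 \eta)$.
On $\eta \in \mathbb{R}$ each mode satisfies $(\sin(n\eta))'' = -n^2 \sin(n\eta)$, so $e^{-n^2\sigma/2} \sin(n\eta)$ solves the heat equation; by superposition $u(\eta,\sigma) = \sum c_n e^{-n^2\sigma/2} \sin(n\eta)$.
Reading off the coefficients: $c_2=-1$, so $u(\eta,\sigma) = - e^{-2 \sigma} \sin(2 \eta)$.
Substituting back $\eta = x + 2t$, $\sigma = t$: $\theta(x,t) = u(x + 2t, t)$.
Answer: $\theta(x, t) = - e^{-2 t} \sin(4 t + 2 x)$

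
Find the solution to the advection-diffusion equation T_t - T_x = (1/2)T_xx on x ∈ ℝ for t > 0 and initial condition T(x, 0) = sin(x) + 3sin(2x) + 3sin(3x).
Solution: Change to a moving frame: let η = x + t, σ = t and write T(x,t) = u(η,σ).
By the chain rule T_t = u_σ + u_η, T_x = u_η, T_xx = u_ηη.
Then T_t - T_x = u_σ: the advection term cancels and the PDE becomes the heat equation u_σ = (1/2)u_ηη on η ∈ ℝ.
Initial data: u(η,0) = T(η,0) = sin(η) + 3sin(2η) + 3sin(3η).
On η ∈ ℝ each mode satisfies (sin(nη))″ = -n² sin(nη), so exp(-n²σ/2) sin(nη) solves the heat equation; by superposition u(η,σ) = Σ c_n exp(-n²σ/2) sin(nη).
Reading off the coefficients: c_1=1, c_2=3, c_3=3, so u(η,σ) = 3exp(-2σ)sin(2η) + exp(-σ/2)sin(η) + 3exp(-9σ/2)sin(3η).
Substituting back η = x + t, σ = t: T(x,t) = u(x + t, t).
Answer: T(x, t) = 3exp(-2t)sin(2t + 2x) + exp(-t/2)sin(t + x) + 3exp(-9t/2)sin(3t + 3x)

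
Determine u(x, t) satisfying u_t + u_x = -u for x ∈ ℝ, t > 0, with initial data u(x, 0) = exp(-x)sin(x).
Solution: Substitute u = exp(-x)w.
Then u_x = exp(-x)(w_x - w), u_t = exp(-x)w_t; substituting and dividing by exp(-x), the lower-order terms cancel: w_t + w_x = 0 (standard advection equation).
Data for w: w(x,0) = exp(x)u(x,0) = sin(x).
By characteristics (dx/dt = 1), w(x,t) = f(x - t) with f = w(·, 0).
So w(x,t) = -sin(t - x), and u(x,t) = exp(-x)w(x,t).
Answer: u(x, t) = -exp(-x)sin(t - x)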